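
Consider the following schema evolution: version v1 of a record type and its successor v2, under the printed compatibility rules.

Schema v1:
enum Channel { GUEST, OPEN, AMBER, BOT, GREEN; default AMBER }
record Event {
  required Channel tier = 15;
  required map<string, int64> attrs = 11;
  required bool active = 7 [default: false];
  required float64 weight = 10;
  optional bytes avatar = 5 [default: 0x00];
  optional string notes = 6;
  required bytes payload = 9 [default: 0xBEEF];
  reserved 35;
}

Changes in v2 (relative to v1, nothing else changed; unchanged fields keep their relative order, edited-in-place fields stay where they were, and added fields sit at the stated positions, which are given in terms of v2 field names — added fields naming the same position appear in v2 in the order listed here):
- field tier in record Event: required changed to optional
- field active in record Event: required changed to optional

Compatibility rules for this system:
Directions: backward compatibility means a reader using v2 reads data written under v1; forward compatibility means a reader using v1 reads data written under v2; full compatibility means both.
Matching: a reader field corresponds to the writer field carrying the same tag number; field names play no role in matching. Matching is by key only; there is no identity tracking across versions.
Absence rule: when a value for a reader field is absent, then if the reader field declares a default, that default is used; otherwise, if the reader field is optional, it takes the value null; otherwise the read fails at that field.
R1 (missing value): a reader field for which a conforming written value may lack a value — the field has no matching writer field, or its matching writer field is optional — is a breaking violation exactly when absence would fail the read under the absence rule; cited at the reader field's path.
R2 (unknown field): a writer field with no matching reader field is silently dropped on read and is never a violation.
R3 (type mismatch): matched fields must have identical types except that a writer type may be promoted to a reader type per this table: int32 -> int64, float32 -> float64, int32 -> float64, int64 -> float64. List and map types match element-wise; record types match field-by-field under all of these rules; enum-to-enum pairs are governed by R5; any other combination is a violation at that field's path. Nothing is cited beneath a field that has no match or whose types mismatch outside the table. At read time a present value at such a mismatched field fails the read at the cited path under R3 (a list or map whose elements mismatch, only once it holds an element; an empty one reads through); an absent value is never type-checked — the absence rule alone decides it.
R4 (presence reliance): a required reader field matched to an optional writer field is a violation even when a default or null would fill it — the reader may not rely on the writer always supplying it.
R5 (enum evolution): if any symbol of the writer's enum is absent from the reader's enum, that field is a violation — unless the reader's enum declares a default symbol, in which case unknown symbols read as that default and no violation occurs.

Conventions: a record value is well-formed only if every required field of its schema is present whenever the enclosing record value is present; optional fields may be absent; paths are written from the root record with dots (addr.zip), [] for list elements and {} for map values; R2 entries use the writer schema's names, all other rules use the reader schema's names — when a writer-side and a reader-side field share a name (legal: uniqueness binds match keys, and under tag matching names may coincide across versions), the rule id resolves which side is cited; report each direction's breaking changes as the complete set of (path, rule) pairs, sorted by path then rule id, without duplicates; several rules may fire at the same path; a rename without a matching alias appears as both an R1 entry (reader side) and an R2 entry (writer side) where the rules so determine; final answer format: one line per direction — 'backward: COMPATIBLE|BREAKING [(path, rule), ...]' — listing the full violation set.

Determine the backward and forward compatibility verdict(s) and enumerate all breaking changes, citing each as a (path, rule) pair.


backward: COMPATIBLE []; forward: BREAKING [(active, R4), (tier, R1), (tier, R4)]

arrows below run writer -> reader for Event
backward for Event (reader v2, writer v1):
  writer required, Channel -> Channel: reader tier maps from writer tier
  writer required, map<string, int64> -> map<string, int64>: reader attrs maps from writer attrs
  writer required, bool -> bool: reader active maps from writer active
  writer required, float64 -> float64: reader weight maps from writer weight
  writer optional, bytes -> bytes: reader avatar maps from writer avatar
  writer optional, string -> string: reader notes maps from writer notes
  writer required, bytes -> bytes: reader payload maps from writer payload
  => backward: COMPATIBLE
forward for Event (reader v1, writer v2):
  writer optional, Channel -> Channel: reader tier maps from writer tier
  writer required, map<string, int64> -> map<string, int64>: reader attrs maps from writer attrs
  writer optional, bool -> bool: reader active maps from writer active
  writer required, float64 -> float64: reader weight maps from writer weight
  writer optional, bytes -> bytes: reader avatar maps from writer avatar
  writer optional, string -> string: reader notes maps from writer notes
  writer required, bytes -> bytes: reader payload maps from writer payload
  rule R4 violated at active
  rule R1 violated at tier
  rule R4 violated at tier
  => forward: BREAKING (3)


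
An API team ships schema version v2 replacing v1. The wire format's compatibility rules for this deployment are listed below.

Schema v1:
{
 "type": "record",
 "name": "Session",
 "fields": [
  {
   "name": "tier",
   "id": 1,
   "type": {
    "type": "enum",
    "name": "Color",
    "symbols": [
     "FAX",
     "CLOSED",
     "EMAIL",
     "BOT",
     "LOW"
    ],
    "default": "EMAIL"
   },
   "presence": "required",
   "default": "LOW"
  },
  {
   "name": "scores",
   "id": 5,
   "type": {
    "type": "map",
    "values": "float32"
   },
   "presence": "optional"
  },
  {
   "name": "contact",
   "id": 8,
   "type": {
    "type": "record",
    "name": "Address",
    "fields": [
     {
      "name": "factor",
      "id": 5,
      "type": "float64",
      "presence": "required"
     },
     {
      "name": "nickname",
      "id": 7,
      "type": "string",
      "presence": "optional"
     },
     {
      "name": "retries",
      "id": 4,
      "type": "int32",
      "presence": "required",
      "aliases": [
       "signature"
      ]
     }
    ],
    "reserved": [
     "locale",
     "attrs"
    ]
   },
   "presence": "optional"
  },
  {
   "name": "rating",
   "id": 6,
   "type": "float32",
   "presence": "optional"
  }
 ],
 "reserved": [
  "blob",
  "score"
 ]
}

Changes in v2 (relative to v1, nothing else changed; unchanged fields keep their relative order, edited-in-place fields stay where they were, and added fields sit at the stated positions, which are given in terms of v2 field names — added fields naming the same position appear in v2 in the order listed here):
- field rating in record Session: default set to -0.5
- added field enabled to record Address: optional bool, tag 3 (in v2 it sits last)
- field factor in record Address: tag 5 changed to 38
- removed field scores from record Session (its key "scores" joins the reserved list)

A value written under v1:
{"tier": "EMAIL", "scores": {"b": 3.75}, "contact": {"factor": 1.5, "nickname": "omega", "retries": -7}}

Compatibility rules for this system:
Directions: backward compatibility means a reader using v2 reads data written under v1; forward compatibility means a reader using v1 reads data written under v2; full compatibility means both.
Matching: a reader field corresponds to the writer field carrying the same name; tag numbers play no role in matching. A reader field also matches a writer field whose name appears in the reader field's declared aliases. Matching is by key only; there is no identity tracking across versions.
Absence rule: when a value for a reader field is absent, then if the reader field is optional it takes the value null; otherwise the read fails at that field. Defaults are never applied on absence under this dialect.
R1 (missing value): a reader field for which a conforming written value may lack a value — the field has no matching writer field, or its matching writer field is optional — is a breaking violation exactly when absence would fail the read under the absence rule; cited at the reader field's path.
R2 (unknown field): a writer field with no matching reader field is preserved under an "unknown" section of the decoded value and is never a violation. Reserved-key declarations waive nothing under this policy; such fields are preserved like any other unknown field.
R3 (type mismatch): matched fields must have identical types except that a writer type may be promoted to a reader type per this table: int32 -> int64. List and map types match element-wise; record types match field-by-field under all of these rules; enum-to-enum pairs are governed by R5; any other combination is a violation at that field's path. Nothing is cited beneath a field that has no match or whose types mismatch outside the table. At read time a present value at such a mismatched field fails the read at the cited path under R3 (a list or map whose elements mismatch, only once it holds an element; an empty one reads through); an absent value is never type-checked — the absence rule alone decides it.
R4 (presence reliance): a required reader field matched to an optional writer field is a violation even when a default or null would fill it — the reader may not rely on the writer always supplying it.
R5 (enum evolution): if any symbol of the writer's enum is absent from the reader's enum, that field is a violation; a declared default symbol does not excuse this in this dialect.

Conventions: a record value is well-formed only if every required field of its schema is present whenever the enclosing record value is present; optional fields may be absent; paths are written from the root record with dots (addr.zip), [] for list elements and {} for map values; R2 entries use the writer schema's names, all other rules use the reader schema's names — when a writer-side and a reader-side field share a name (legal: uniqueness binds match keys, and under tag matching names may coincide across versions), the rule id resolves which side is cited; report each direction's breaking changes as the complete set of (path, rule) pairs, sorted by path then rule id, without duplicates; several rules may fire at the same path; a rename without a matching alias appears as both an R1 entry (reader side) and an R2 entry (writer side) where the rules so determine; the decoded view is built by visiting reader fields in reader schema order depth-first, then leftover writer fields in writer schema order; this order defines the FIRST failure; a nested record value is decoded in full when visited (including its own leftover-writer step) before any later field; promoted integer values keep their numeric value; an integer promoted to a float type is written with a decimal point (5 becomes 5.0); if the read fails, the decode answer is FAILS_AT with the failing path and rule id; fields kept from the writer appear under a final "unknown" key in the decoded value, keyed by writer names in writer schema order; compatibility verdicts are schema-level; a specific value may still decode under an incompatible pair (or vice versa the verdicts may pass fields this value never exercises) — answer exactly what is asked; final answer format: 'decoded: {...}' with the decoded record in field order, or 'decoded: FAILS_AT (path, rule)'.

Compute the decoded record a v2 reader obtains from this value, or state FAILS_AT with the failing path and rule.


decoded: {"tier": "EMAIL", "contact": {"factor": 1.5, "nickname": "omega", "retries": -7, "enabled": null}, "rating": null, "unknown": {"scores": {"b": 3.75}}}

in Session below, arrows point writer -> reader
migrating the Session value to v2:
  tier := "EMAIL"
  contact.factor := 1.5
  contact.nickname := "omega"
  contact.retries := -7
  contact.enabled := null (missing; optional => null)
  rating := null (missing; optional => null)
  writer scores: kept under "unknown"
  => decoded: {"tier": "EMAIL", "contact": {"factor": 1.5, "nickname": "omega", "retries": -7, "enabled": null}, "rating": null, "unknown": {"scores": {"b": 3.75}}}
the other Session changes do not affect what is asked:
  field rating in record Session: default set to -0.5 -> fires no rule on Session under this dialect and leaves the result unchanged
  field factor in record Address: tag 5 changed to 38 -> fires no rule on Session under this dialect and leaves the result unchanged


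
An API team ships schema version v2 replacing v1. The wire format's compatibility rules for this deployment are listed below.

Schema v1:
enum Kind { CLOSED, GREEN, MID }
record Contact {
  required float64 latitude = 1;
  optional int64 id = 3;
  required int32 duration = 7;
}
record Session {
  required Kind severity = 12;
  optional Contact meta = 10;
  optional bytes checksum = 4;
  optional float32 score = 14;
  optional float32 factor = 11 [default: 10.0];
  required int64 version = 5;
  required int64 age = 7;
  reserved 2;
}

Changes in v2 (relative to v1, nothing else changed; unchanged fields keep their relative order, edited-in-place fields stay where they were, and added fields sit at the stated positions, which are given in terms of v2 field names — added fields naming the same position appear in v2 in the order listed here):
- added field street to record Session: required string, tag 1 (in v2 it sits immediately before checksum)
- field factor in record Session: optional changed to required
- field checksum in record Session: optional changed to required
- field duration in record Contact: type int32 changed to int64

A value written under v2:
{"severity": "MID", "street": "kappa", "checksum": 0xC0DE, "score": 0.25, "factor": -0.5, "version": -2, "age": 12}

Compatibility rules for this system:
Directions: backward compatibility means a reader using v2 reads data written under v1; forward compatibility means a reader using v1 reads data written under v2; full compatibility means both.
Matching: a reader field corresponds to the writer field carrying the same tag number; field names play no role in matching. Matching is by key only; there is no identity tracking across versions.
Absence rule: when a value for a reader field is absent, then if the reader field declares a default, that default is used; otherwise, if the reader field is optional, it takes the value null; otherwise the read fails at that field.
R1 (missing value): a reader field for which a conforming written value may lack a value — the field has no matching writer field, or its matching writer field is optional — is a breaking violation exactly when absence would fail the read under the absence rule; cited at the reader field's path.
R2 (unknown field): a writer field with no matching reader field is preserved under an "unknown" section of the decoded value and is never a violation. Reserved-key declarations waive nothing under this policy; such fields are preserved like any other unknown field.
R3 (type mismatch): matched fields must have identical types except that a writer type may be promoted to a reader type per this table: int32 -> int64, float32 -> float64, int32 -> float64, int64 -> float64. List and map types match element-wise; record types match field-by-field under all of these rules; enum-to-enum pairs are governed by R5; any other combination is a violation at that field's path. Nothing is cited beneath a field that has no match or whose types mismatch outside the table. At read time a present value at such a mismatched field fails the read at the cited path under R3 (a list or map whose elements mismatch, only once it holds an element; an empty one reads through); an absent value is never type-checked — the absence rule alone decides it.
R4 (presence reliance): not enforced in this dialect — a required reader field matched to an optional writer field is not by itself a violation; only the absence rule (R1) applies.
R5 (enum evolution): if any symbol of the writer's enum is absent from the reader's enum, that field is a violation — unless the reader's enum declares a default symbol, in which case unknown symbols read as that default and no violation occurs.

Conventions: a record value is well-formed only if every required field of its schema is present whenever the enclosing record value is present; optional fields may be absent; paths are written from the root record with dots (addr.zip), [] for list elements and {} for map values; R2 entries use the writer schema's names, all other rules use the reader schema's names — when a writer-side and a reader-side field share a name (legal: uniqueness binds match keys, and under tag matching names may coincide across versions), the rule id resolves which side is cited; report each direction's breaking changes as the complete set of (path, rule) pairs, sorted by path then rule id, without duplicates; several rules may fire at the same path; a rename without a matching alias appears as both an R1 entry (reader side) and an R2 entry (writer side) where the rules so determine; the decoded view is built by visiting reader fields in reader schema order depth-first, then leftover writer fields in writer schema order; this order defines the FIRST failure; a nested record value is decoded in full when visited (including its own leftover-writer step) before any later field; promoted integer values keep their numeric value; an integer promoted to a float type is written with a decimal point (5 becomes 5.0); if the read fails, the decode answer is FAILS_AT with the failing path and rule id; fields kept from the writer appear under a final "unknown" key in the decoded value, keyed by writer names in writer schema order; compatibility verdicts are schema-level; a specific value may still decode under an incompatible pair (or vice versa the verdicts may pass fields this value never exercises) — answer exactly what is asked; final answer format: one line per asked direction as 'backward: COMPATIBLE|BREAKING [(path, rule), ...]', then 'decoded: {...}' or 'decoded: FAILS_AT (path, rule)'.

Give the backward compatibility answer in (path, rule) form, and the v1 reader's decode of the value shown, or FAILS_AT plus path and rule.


in Session below, arrows point writer -> reader
backward on Session — v2 reading data written by v1:
  writer required, Kind -> Kind: reader severity maps from writer severity
  writer optional, Contact -> Contact: reader meta maps from writer meta
  street: no writer match
  writer optional, bytes -> bytes: reader checksum maps from writer checksum
  writer optional, float32 -> float32: reader score maps from writer score
  writer optional, float32 -> float32: reader factor maps from writer factor
  writer required, int64 -> int64: reader version maps from writer version
  writer required, int64 -> int64: reader age maps from writer age
  writer required, float64 -> float64: reader meta.latitude maps from writer meta.latitude
  writer optional, int64 -> int64: reader meta.id maps from writer meta.id
  writer required, int32 -> int64: reader meta.duration maps from writer meta.duration
  violation R1 at checksum
  violation R1 at street
  backward on Session therefore BREAKING (2)
decoding the Session value with the v1 reader:
  severity := "MID"
  meta := null (missing; optional => null)
  checksum := 0xC0DE
  score := 0.25
  factor := -0.5
  version := -2
  age := 12
  writer street: kept under "unknown"
  => decoded: {"severity": "MID", "meta": null, "checksum": 0xC0DE, "score": 0.25, "factor": -0.5, "version": -2, "age": 12, "unknown": {"street": "kappa"}}
the rest of the Session diff is inert for this question:
  field factor in record Session: optional changed to required -> triggers nothing under Session's printed rules — same verdict
  field duration in record Contact: type int32 changed to int64 -> affects forward compatibility only, which is not asked

backward: BREAKING [(checksum, R1), (street, R1)]; decoded: {"severity": "MID", "meta": null, "checksum": 0xC0DE, "score": 0.25, "factor": -0.5, "version": -2, "age": 12, "unknown": {"street": "kappa"}}


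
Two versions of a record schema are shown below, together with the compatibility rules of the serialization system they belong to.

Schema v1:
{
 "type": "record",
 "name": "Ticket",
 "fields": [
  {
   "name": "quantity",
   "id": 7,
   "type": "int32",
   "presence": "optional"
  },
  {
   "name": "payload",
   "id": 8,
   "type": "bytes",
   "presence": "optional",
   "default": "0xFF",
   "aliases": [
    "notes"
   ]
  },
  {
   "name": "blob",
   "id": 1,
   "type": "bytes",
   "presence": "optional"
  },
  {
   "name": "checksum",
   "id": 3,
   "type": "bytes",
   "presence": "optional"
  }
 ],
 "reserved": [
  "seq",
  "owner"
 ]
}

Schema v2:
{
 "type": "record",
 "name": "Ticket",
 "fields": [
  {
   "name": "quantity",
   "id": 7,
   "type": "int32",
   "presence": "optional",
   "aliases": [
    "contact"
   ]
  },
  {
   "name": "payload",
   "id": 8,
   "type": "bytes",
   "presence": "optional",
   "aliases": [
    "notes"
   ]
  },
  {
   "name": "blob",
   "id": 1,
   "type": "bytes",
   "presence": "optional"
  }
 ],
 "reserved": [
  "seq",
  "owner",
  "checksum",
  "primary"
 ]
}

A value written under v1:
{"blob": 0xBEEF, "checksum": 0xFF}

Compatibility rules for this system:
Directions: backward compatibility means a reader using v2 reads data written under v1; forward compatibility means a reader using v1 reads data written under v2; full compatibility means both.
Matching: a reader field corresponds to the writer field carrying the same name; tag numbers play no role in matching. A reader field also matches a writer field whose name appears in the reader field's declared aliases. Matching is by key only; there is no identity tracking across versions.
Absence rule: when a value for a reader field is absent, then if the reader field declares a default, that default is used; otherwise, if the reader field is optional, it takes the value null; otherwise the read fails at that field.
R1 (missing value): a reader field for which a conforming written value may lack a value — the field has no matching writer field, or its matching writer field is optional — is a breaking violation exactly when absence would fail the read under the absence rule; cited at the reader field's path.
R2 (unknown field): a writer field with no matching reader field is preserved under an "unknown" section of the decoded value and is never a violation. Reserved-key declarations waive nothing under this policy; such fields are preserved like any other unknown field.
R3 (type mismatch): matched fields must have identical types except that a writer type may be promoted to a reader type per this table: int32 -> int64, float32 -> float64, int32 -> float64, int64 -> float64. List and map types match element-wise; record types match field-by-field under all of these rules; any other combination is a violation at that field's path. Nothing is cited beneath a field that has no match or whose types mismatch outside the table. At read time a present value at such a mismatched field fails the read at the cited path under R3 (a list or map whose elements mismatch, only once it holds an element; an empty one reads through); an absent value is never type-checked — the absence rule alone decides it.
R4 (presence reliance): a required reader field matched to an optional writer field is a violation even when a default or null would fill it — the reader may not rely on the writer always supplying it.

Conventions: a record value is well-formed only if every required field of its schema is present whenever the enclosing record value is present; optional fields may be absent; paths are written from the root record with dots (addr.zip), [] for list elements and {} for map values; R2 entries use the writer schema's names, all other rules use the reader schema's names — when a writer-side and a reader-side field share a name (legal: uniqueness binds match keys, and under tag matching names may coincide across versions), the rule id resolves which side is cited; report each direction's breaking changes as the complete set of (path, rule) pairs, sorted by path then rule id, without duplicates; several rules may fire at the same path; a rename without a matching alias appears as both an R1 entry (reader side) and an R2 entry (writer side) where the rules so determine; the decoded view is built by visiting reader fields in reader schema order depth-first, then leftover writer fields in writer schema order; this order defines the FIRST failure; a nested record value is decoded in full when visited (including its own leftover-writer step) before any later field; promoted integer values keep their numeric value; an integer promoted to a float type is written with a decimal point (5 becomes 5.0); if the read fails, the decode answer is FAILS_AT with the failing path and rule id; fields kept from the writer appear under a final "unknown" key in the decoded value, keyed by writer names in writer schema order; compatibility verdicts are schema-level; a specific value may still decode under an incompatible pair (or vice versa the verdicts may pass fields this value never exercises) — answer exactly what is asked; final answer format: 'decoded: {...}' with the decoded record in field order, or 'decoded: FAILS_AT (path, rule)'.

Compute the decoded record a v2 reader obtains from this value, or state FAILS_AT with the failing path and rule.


in Ticket below, arrows point writer -> reader
decoding the Ticket value with the v2 reader:
  quantity := null (not supplied -> null)
  payload := null (not supplied -> null)
  blob := 0xBEEF
  writer checksum: kept under "unknown"
  => decoded: {"quantity": null, "payload": null, "blob": 0xBEEF, "unknown": {"checksum": 0xFF}}

decoded: {"quantity": null, "payload": null, "blob": 0xBEEF, "unknown": {"checksum": 0xFF}}


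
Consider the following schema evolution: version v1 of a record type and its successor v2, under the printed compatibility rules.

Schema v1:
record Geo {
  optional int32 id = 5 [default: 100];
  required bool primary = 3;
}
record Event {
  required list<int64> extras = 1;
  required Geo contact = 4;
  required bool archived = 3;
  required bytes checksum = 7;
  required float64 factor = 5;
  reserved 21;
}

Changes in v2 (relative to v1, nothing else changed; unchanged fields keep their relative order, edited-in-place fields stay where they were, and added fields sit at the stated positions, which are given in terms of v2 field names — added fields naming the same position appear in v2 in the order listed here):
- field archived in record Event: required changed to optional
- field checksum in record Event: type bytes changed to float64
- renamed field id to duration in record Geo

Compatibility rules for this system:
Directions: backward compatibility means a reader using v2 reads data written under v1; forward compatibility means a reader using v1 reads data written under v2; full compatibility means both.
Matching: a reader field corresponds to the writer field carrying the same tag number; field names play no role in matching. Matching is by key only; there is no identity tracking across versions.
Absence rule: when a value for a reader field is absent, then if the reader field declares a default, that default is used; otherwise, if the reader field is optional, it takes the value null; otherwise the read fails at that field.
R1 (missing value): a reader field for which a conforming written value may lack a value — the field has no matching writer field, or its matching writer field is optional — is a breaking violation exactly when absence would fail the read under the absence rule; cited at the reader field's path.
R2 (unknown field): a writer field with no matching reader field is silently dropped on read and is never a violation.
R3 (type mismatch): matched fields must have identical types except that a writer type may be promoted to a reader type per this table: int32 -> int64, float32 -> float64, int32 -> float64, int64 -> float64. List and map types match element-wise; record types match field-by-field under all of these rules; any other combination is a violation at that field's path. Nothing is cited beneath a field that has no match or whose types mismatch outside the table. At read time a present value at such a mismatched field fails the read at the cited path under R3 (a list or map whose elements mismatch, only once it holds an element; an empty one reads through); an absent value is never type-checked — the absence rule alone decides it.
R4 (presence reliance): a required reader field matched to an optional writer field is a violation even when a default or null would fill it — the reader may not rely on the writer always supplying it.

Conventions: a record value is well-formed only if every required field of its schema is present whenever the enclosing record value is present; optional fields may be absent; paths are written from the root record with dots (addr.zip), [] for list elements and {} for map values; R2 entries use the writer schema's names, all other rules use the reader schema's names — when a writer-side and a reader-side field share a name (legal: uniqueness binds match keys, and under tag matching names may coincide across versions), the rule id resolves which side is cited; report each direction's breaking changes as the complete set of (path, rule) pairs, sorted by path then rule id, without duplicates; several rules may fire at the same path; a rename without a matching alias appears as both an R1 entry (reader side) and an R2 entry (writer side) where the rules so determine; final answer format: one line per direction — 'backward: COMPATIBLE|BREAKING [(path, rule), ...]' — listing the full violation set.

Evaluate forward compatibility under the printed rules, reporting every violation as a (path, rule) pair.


the writer's type comes first in each Event pair
forward for Event (reader v1, writer v2):
  extras: paired with writer extras (list<int64> -> list<int64>; writer required)
  contact: paired with writer contact (Geo -> Geo; writer required)
  archived: paired with writer archived (bool -> bool; writer optional)
  checksum: paired with writer checksum (float64 -> bytes; writer required)
  factor: paired with writer factor (float64 -> float64; writer required)
  contact.id: paired with writer contact.duration (int32 -> int32; writer optional)
  contact.primary: paired with writer contact.primary (bool -> bool; writer required)
  R1 fires at archived
  R4 fires at archived
  R3 fires at checksum
  => forward: BREAKING (3)
the other Event changes do not affect what is asked:
  renamed field id to duration in record Geo -> no rule fires on it in Event's dialect; the asked verdict holds

forward: BREAKING [(archived, R1), (archived, R4), (checksum, R3)]


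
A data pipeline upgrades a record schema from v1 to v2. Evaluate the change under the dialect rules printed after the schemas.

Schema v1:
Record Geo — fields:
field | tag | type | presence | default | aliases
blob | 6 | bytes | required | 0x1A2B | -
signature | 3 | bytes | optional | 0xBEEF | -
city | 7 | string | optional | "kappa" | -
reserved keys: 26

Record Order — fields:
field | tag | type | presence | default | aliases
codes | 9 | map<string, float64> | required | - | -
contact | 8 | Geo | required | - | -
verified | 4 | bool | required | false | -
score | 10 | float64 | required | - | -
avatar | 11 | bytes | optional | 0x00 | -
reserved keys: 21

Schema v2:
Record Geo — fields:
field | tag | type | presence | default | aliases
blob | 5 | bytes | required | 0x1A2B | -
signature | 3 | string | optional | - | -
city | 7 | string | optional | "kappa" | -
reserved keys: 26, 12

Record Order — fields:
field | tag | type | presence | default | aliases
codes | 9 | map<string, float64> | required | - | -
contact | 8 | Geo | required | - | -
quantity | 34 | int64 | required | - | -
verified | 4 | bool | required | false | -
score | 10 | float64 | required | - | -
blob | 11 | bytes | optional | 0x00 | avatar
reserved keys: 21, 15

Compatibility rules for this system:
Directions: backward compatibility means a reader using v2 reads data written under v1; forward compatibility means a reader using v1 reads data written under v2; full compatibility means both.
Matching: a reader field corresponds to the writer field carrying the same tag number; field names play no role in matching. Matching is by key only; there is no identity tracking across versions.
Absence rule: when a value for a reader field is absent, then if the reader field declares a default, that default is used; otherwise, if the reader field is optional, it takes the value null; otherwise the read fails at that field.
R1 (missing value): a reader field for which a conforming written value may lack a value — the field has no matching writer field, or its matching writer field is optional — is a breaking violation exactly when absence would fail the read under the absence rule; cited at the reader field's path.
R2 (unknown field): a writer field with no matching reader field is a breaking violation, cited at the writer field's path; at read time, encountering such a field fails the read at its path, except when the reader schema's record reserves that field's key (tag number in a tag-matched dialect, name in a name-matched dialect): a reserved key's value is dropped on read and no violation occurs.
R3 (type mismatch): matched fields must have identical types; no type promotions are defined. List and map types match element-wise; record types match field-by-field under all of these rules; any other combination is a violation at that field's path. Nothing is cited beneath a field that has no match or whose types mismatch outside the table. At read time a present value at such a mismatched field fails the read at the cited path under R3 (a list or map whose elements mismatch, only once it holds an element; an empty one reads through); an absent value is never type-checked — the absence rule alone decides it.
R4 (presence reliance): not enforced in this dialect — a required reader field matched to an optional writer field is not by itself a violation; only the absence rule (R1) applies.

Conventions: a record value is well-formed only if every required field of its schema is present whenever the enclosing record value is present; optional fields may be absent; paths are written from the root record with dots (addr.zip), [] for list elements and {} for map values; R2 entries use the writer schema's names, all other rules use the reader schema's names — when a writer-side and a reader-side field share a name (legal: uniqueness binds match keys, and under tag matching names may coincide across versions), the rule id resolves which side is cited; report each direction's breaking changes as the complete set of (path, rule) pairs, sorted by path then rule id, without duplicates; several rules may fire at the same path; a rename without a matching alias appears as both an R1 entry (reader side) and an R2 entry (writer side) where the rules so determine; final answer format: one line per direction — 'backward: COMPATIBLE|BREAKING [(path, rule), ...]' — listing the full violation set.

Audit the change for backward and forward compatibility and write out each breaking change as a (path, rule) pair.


backward: BREAKING [(contact.blob, R2), (contact.signature, R3), (quantity, R1)]; forward: BREAKING [(contact.blob, R2), (contact.signature, R3), (quantity, R2)]

each type pair in Order: writer, then reader
backward on Order — v2 reading data written by v1:
  codes <- codes (map<string, float64> -> map<string, float64>, writer required)
  contact <- contact (Geo -> Geo, writer required)
  quantity: no writer-side match
  verified <- verified (bool -> bool, writer required)
  score <- score (float64 -> float64, writer required)
  blob <- avatar (bytes -> bytes, writer optional)
  contact.blob: no writer-side match
  contact.signature <- contact.signature (bytes -> string, writer optional)
  contact.city <- contact.city (string -> string, writer optional)
  leftover writer field: contact.blob
  R2 fires at contact.blob
  R3 fires at contact.signature
  R1 fires at quantity
  => backward verdict for Order: BREAKING, 3 violation(s)
forward on Order — v1 reading data written by v2:
  codes <- codes (map<string, float64> -> map<string, float64>, writer required)
  contact <- contact (Geo -> Geo, writer required)
  verified <- verified (bool -> bool, writer required)
  score <- score (float64 -> float64, writer required)
  avatar <- blob (bytes -> bytes, writer optional)
  leftover writer field: quantity
  contact.blob: no writer-side match
  contact.signature <- contact.signature (string -> bytes, writer optional)
  contact.city <- contact.city (string -> string, writer optional)
  leftover writer field: contact.blob
  R2 fires at contact.blob
  R3 fires at contact.signature
  R2 fires at quantity
  => forward verdict for Order: BREAKING, 3 violation(s)


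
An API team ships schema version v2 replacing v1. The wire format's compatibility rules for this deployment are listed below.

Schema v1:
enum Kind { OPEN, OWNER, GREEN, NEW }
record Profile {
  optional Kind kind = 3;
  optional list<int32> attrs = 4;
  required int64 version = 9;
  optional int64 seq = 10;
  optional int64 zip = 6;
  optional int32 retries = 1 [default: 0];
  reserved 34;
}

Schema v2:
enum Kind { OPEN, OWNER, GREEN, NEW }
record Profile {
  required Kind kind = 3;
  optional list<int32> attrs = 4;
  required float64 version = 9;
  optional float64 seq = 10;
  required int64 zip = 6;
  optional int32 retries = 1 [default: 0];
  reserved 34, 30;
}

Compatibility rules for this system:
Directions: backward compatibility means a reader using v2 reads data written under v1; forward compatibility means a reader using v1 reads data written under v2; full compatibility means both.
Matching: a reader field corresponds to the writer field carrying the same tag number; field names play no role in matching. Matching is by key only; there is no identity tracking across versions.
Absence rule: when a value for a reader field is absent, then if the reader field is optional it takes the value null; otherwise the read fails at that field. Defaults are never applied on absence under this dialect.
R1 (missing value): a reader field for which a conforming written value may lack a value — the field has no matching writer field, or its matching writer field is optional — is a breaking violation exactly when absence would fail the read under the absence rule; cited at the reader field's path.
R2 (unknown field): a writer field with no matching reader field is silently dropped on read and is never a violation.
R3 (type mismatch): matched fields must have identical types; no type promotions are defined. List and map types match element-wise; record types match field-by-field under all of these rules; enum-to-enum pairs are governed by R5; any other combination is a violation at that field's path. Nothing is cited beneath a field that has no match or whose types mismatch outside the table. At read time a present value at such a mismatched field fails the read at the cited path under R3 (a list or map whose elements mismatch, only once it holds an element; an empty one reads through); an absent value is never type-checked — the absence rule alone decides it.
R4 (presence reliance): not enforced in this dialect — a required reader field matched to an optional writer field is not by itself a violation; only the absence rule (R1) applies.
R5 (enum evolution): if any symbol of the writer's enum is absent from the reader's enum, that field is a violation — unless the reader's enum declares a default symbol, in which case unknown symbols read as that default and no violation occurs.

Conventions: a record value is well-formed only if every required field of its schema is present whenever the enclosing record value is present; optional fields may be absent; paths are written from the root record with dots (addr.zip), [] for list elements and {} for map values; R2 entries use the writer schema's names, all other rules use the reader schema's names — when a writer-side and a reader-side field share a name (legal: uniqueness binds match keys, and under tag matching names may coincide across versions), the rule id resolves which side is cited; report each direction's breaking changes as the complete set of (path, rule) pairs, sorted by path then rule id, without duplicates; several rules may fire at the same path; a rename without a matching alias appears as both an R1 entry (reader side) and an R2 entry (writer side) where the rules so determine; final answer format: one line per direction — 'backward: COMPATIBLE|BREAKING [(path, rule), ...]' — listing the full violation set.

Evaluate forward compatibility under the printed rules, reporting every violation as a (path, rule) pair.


forward: BREAKING [(seq, R3), (version, R3)]

arrows below run writer -> reader for Profile
forward for Profile (reader v1, writer v2):
  writer required, Kind -> Kind: reader kind maps from writer kind
  writer optional, list<int32> -> list<int32>: reader attrs maps from writer attrs
  writer required, float64 -> int64: reader version maps from writer version
  writer optional, float64 -> int64: reader seq maps from writer seq
  writer required, int64 -> int64: reader zip maps from writer zip
  writer optional, int32 -> int32: reader retries maps from writer retries
  breaking: (seq, R3)
  breaking: (version, R3)
  forward on Profile therefore BREAKING (2)
the other Profile changes do not affect what is asked:
  field zip in record Profile: optional changed to required -> affects backward compatibility only, which is not asked
  field kind in record Profile: optional changed to required -> affects backward compatibility only, which is not asked
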